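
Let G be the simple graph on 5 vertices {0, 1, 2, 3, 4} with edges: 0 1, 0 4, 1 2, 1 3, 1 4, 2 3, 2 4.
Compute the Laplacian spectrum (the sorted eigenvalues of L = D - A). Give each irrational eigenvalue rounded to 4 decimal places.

With the vertex order [0, 1, 2, 3, 4], the degrees are [2, 4, 3, 2, 3], giving D = diag(2, 4, 3, 2, 3) and L = D - A. The multiplicity of 0 as a Laplacian eigenvalue equals the number of connected components. The single zero eigenvalue shows the graph is connected. The largest eigenvalue, 5, is at most the vertex count 5.

[0, 1.5858, 3, 4.4142, 5]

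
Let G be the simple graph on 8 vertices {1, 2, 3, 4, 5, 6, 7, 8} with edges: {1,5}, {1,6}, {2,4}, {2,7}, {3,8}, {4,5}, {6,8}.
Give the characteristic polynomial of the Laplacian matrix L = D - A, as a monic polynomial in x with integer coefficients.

x^8 - 14x^7 + 78x^6 - 220x^5 + 330x^4 - 252x^3 + 84x^2 - 8x

Each diagonal entry of L is the vertex degree and each off-diagonal entry is -1 where an edge is present, 0 otherwise; in the order [1, 2, 3, 4, 5, 6, 7, 8] the diagonal is [2, 2, 1, 2, 2, 2, 1, 2]. L has integer entries, so p(x) = det(xI - L) has integer coefficients. Expanding the determinant yields x^8 - 14x^7 + 78x^6 - 220x^5 + 330x^4 - 252x^3 + 84x^2 - 8x. The coefficient of x^7 equals -trace(L) = -14, matching the sum of degrees.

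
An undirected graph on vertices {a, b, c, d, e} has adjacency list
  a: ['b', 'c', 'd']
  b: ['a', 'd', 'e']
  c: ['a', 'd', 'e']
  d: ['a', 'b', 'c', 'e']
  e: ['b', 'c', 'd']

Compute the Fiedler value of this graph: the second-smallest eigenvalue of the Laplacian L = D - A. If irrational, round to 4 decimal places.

Each diagonal entry of L is the vertex degree and each off-diagonal entry is -1 where an edge is present, 0 otherwise; in the order [a, b, c, d, e] the diagonal is [3, 3, 3, 4, 3]. The sorted Laplacian eigenvalues are [0, 3, 3, 5, 5]; the algebraic connectivity is the second entry, 3. There is one zero in the spectrum, matching the 1 component. The largest eigenvalue, 5, is at most the vertex count 5.

3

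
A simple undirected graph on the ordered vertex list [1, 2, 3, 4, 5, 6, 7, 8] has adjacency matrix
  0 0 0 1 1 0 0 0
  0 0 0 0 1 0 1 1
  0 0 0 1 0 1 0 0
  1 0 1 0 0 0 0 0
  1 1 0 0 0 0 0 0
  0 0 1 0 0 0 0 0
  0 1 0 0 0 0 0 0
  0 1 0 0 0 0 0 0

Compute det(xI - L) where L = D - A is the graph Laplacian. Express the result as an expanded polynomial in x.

x^8 - 14x^7 + 77x^6 - 212x^5 + 309x^4 - 232x^3 + 79x^2 - 8x

With the vertex order [1, 2, 3, 4, 5, 6, 7, 8], the degrees are [2, 3, 2, 2, 2, 1, 1, 1], giving D = diag(2, 3, 2, 2, 2, 1, 1, 1) and L = D - A. L has integer entries, so p(x) = det(xI - L) has integer coefficients. Expanding the determinant yields x^8 - 14x^7 + 77x^6 - 212x^5 + 309x^4 - 232x^3 + 79x^2 - 8x. Since p(0) = det(-L) = 0, x divides p(x). The eigenvalues sum to 14, which equals trace(L) = 2|E|.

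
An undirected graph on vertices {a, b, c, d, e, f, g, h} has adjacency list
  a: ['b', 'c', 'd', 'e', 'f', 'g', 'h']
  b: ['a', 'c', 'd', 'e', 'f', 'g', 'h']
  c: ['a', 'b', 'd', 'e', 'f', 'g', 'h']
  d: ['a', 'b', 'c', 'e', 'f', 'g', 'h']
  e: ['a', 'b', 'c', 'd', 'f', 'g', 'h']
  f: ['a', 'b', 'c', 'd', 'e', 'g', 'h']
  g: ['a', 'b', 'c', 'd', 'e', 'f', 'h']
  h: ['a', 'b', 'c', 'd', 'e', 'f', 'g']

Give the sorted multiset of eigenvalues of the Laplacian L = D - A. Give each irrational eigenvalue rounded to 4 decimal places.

[0, 8, 8, 8, 8, 8, 8, 8]

Each diagonal entry of L is the vertex degree and each off-diagonal entry is -1 where an edge is present, 0 otherwise; in the order [a, b, c, d, e, f, g, h] the diagonal is [7, 7, 7, 7, 7, 7, 7, 7]. L is symmetric positive semidefinite, so every eigenvalue is real and nonnegative.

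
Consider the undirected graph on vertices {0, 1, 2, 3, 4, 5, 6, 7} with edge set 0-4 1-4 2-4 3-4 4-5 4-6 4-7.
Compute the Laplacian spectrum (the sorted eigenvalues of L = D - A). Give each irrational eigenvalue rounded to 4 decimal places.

[0, 1, 1, 1, 1, 1, 1, 8]

Reading degrees in the order [0, 1, 2, 3, 4, 5, 6, 7] gives [1, 1, 1, 1, 7, 1, 1, 1]; set D = diag(1, 1, 1, 1, 7, 1, 1, 1) and form L = D - A. Diagonalising L (or applying a numerical eigensolver to the 8x8 matrix) gives the spectrum above. The single zero eigenvalue shows the graph is connected. The largest eigenvalue, 8, is at most the vertex count 8. By the matrix-tree theorem the graph has (1/8) * product of the nonzero eigenvalues = 1 spanning tree.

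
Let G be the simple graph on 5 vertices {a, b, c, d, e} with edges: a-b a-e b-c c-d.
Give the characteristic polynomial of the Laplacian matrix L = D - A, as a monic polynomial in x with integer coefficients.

With the vertex order [a, b, c, d, e], the degrees are [2, 2, 2, 1, 1], giving D = diag(2, 2, 2, 1, 1) and L = D - A. L has integer entries, so p(x) = det(xI - L) has integer coefficients. Expanding the determinant yields x^5 - 8x^4 + 21x^3 - 20x^2 + 5x. The constant term is 0 because L is singular (the all-ones vector lies in its kernel). By the matrix-tree theorem the graph has (1/5) * product of the nonzero eigenvalues = 1 spanning tree. The eigenvalues sum to 8, which equals trace(L) = 2|E|.

x^5 - 8x^4 + 21x^3 - 20x^2 + 5x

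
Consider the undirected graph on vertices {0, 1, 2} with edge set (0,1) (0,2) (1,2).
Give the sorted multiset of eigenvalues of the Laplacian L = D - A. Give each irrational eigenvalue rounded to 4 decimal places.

[0, 3, 3]

Reading degrees in the order [0, 1, 2] gives [2, 2, 2]; set D = diag(2, 2, 2) and form L = D - A. Diagonalising L (or applying a numerical eigensolver to the 3x3 matrix) gives the spectrum above.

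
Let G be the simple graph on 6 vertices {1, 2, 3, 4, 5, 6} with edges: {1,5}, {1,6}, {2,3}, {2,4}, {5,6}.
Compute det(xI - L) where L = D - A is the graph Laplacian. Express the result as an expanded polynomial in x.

x^6 - 10x^5 + 36x^4 - 54x^3 + 27x^2

Each diagonal entry of L is the vertex degree and each off-diagonal entry is -1 where an edge is present, 0 otherwise; in the order [1, 2, 3, 4, 5, 6] the diagonal is [2, 2, 1, 1, 2, 2]. Computing det(xI - L) by cofactor expansion (or equivalently via sum-over-permutations) gives x^6 - 10x^5 + 36x^4 - 54x^3 + 27x^2. Since p(0) = det(-L) = 0, x divides p(x). The largest eigenvalue, 3, is at most the vertex count 6.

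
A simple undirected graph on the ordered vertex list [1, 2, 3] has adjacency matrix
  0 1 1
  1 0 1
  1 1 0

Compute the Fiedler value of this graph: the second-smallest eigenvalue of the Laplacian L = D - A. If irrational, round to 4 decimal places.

3

With the vertex order [1, 2, 3], the degrees are [2, 2, 2], giving D = diag(2, 2, 2) and L = D - A. Computing the eigenvalues of L and sorting gives [0, 3, 3]. The Fiedler value lambda_2 = 3 is strictly positive, so the graph is connected. By the matrix-tree theorem the graph has (1/3) * product of the nonzero eigenvalues = 3 spanning trees.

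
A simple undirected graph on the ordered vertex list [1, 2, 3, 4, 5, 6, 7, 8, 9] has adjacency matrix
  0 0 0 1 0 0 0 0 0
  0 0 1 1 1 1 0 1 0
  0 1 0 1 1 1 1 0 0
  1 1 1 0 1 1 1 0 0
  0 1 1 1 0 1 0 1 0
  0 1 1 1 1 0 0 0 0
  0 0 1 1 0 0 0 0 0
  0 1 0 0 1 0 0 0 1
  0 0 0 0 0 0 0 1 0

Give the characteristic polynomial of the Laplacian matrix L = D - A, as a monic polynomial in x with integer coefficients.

Reading degrees in the order [1, 2, 3, 4, 5, 6, 7, 8, 9] gives [1, 5, 5, 6, 5, 4, 2, 3, 1]; set D = diag(1, 5, 5, 6, 5, 4, 2, 3, 1) and form L = D - A. L has integer entries, so p(x) = det(xI - L) has integer coefficients. Expanding the determinant yields x^9 - 32x^8 + 425x^7 - 3026x^6 + 12452x^5 - 29776x^4 + 39548x^3 - 26112x^2 + 6480x. The constant term is 0 because L is singular (the all-ones vector lies in its kernel). There is one zero in the spectrum, matching the 1 component.

x^9 - 32x^8 + 425x^7 - 3026x^6 + 12452x^5 - 29776x^4 + 39548x^3 - 26112x^2 + 6480x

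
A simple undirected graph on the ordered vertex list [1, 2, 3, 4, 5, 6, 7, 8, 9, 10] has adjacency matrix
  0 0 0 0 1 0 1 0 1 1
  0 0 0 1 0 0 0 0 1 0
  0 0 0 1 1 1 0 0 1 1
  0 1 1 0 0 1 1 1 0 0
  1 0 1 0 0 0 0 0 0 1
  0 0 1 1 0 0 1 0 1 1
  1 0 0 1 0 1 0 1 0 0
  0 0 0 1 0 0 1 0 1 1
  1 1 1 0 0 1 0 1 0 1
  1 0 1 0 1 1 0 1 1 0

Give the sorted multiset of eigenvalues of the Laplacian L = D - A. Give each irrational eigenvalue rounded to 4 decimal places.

Each diagonal entry of L is the vertex degree and each off-diagonal entry is -1 where an edge is present, 0 otherwise; in the order [1, 2, 3, 4, 5, 6, 7, 8, 9, 10] the diagonal is [4, 2, 5, 5, 3, 5, 4, 4, 6, 6]. L is symmetric positive semidefinite, so every eigenvalue is real and nonnegative.

[0, 1.6986, 2.4962, 3.6339, 4.2222, 4.3523, 5.8870, 6.4827, 7.2298, 7.9973]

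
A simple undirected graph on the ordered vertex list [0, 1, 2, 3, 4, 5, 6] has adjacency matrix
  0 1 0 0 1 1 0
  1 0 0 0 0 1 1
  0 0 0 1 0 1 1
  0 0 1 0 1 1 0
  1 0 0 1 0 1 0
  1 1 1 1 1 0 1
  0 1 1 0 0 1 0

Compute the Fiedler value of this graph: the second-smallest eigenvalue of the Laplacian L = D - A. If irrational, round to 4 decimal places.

With the vertex order [0, 1, 2, 3, 4, 5, 6], the degrees are [3, 3, 3, 3, 3, 6, 3], giving D = diag(3, 3, 3, 3, 3, 6, 3) and L = D - A. The smallest Laplacian eigenvalue is always 0. The next one, lambda_2 = 2, measures how hard the graph is to disconnect: larger values mean better connectivity.

2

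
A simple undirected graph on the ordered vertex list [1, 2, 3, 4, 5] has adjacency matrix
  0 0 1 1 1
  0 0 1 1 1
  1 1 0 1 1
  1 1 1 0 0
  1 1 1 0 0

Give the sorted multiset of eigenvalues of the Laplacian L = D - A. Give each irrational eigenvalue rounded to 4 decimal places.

[0, 3, 3, 5, 5]

Reading degrees in the order [1, 2, 3, 4, 5] gives [3, 3, 4, 3, 3]; set D = diag(3, 3, 4, 3, 3) and form L = D - A. The multiplicity of 0 as a Laplacian eigenvalue equals the number of connected components. The single zero eigenvalue shows the graph is connected. There is one zero in the spectrum, matching the 1 component. The largest eigenvalue, 5, is at most the vertex count 5.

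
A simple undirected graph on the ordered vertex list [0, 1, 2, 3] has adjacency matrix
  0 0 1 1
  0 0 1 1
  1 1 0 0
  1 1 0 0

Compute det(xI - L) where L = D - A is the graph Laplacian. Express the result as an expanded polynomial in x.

Each diagonal entry of L is the vertex degree and each off-diagonal entry is -1 where an edge is present, 0 otherwise; in the order [0, 1, 2, 3] the diagonal is [2, 2, 2, 2]. Computing det(xI - L) by cofactor expansion (or equivalently via sum-over-permutations) gives x^4 - 8x^3 + 20x^2 - 16x. The coefficient of x^3 equals -trace(L) = -8, matching the sum of degrees. The eigenvalues sum to 8, which equals trace(L) = 2|E|.

x^4 - 8x^3 + 20x^2 - 16x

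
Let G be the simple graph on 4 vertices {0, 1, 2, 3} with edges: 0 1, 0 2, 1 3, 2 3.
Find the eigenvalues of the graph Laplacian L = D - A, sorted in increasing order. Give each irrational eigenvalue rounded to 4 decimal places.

Each diagonal entry of L is the vertex degree and each off-diagonal entry is -1 where an edge is present, 0 otherwise; in the order [0, 1, 2, 3] the diagonal is [2, 2, 2, 2]. Diagonalising L (or applying a numerical eigensolver to the 4x4 matrix) gives the spectrum above. The largest eigenvalue, 4, is at most the vertex count 4.

[0, 2, 2, 4]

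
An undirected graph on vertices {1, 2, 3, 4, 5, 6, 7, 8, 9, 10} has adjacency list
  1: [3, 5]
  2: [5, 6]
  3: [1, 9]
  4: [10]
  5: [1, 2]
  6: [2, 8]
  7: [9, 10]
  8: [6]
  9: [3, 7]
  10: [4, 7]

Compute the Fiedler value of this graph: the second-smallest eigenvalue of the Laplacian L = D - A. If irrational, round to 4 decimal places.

0.0979

With the vertex order [1, 2, 3, 4, 5, 6, 7, 8, 9, 10], the degrees are [2, 2, 2, 1, 2, 2, 2, 1, 2, 2], giving D = diag(2, 2, 2, 1, 2, 2, 2, 1, 2, 2) and L = D - A. Computing the eigenvalues of L and sorting gives [0, 0.0979, 0.3820, 0.8244, 1.3820, 2, 2.6180, 3.1756, 3.6180, 3.9021]. The Fiedler value lambda_2 = 0.0979 is strictly positive, so the graph is connected. The eigenvalues sum to 18, which equals trace(L) = 2|E|.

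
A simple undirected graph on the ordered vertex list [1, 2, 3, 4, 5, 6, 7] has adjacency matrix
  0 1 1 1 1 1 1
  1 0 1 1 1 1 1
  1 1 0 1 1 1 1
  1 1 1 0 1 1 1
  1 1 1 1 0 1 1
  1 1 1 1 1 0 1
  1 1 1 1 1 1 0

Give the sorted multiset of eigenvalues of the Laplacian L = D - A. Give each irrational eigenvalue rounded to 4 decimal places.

Each diagonal entry of L is the vertex degree and each off-diagonal entry is -1 where an edge is present, 0 otherwise; in the order [1, 2, 3, 4, 5, 6, 7] the diagonal is [6, 6, 6, 6, 6, 6, 6]. Since every row of L sums to 0, the all-ones vector is in the kernel and 0 is an eigenvalue. The largest eigenvalue, 7, is at most the vertex count 7.

[0, 7, 7, 7, 7, 7, 7]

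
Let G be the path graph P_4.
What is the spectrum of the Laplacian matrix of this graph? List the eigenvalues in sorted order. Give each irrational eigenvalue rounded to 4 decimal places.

The graph has 4 vertices and degree multiset [2, 2, 1, 1]; D is the diagonal matrix of degrees and L = D - A. The multiplicity of 0 as a Laplacian eigenvalue equals the number of connected components. There is one zero in the spectrum, matching the 1 component.

[0, 0.5858, 2, 3.4142]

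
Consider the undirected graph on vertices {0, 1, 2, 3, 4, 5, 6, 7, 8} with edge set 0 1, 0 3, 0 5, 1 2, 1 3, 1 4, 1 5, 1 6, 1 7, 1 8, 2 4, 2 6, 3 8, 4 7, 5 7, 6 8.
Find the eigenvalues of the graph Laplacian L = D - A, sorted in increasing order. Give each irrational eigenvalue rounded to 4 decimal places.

[0, 1.5858, 1.5858, 3, 3, 4.4142, 4.4142, 5, 9]

Each diagonal entry of L is the vertex degree and each off-diagonal entry is -1 where an edge is present, 0 otherwise; in the order [0, 1, 2, 3, 4, 5, 6, 7, 8] the diagonal is [3, 8, 3, 3, 3, 3, 3, 3, 3]. Since every row of L sums to 0, the all-ones vector is in the kernel and 0 is an eigenvalue. The single zero eigenvalue shows the graph is connected.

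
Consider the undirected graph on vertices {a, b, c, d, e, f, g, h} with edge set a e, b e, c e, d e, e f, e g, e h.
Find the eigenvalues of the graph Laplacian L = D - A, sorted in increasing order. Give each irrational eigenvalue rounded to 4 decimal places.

[0, 1, 1, 1, 1, 1, 1, 8]

Each diagonal entry of L is the vertex degree and each off-diagonal entry is -1 where an edge is present, 0 otherwise; in the order [a, b, c, d, e, f, g, h] the diagonal is [1, 1, 1, 1, 7, 1, 1, 1]. Diagonalising L (or applying a numerical eigensolver to the 8x8 matrix) gives the spectrum above. By the matrix-tree theorem the graph has (1/8) * product of the nonzero eigenvalues = 1 spanning tree. The eigenvalues sum to 14, which equals trace(L) = 2|E|.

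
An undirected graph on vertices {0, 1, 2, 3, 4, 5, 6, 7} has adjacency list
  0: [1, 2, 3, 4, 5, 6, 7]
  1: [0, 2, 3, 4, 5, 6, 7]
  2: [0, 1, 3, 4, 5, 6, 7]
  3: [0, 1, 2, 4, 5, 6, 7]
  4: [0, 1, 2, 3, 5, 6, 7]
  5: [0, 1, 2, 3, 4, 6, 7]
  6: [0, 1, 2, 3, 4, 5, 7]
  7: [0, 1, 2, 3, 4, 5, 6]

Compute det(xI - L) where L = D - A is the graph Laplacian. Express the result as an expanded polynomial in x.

x^8 - 56x^7 + 1344x^6 - 17920x^5 + 143360x^4 - 688128x^3 + 1835008x^2 - 2097152x

Reading degrees in the order [0, 1, 2, 3, 4, 5, 6, 7] gives [7, 7, 7, 7, 7, 7, 7, 7]; set D = diag(7, 7, 7, 7, 7, 7, 7, 7) and form L = D - A. The eigenvalues of L are [0, 8, 8, 8, 8, 8, 8, 8]; the characteristic polynomial is the product of (x - lambda_i), which multiplies out to x^8 - 56x^7 + 1344x^6 - 17920x^5 + 143360x^4 - 688128x^3 + 1835008x^2 - 2097152x. The coefficient of x^7 equals -trace(L) = -56, matching the sum of degrees. By the matrix-tree theorem the graph has (1/8) * product of the nonzero eigenvalues = 262144 spanning trees. The largest eigenvalue, 8, is at most the vertex count 8.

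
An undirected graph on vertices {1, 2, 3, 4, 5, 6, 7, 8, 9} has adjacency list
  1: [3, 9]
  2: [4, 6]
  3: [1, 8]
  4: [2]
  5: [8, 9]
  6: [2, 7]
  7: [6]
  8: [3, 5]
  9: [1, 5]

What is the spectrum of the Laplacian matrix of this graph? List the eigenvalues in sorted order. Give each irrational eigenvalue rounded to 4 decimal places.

With the vertex order [1, 2, 3, 4, 5, 6, 7, 8, 9], the degrees are [2, 2, 2, 1, 2, 2, 1, 2, 2], giving D = diag(2, 2, 2, 1, 2, 2, 1, 2, 2) and L = D - A. L is symmetric positive semidefinite, so every eigenvalue is real and nonnegative. The 2 zero eigenvalues correspond to the 2 connected components. The eigenvalues sum to 16, which equals trace(L) = 2|E|. There are 2 zeros in the spectrum, matching the 2 components.

[0, 0, 0.5858, 1.3820, 1.3820, 2, 3.4142, 3.6180, 3.6180]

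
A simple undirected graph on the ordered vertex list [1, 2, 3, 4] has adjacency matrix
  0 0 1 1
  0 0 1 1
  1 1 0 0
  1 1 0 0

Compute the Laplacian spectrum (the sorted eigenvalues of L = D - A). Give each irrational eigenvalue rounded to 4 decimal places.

[0, 2, 2, 4]

With the vertex order [1, 2, 3, 4], the degrees are [2, 2, 2, 2], giving D = diag(2, 2, 2, 2) and L = D - A. Since every row of L sums to 0, the all-ones vector is in the kernel and 0 is an eigenvalue. The single zero eigenvalue shows the graph is connected.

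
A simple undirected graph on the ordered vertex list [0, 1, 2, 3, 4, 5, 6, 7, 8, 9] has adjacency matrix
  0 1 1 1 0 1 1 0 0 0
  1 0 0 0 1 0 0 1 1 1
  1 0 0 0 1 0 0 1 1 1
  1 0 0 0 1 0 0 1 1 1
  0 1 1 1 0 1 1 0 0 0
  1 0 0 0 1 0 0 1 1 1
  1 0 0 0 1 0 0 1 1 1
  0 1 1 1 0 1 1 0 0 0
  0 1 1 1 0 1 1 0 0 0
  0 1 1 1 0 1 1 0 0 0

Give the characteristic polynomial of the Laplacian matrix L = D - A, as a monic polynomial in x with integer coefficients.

x^10 - 50x^9 + 1100x^8 - 14000x^7 + 113750x^6 - 612500x^5 + 2187500x^4 - 5000000x^3 + 6640625x^2 - 3906250x

Each diagonal entry of L is the vertex degree and each off-diagonal entry is -1 where an edge is present, 0 otherwise; in the order [0, 1, 2, 3, 4, 5, 6, 7, 8, 9] the diagonal is [5, 5, 5, 5, 5, 5, 5, 5, 5, 5]. L has integer entries, so p(x) = det(xI - L) has integer coefficients. Expanding the determinant yields x^10 - 50x^9 + 1100x^8 - 14000x^7 + 113750x^6 - 612500x^5 + 2187500x^4 - 5000000x^3 + 6640625x^2 - 3906250x. The constant term is 0 because L is singular (the all-ones vector lies in its kernel). The largest eigenvalue, 10, is at most the vertex count 10.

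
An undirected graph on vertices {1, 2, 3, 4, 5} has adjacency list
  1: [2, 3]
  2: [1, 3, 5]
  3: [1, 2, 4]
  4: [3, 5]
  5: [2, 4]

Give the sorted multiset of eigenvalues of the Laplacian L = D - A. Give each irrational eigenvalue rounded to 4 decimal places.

[0, 1.3820, 2.3820, 3.6180, 4.6180]

Each diagonal entry of L is the vertex degree and each off-diagonal entry is -1 where an edge is present, 0 otherwise; in the order [1, 2, 3, 4, 5] the diagonal is [2, 3, 3, 2, 2]. The multiplicity of 0 as a Laplacian eigenvalue equals the number of connected components. The single zero eigenvalue shows the graph is connected. The eigenvalues sum to 12, which equals trace(L) = 2|E|.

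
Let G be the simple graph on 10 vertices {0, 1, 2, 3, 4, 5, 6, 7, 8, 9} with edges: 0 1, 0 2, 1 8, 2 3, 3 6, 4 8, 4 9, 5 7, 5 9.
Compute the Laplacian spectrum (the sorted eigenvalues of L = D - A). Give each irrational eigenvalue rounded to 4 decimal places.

[0, 0.0979, 0.3820, 0.8244, 1.3820, 2, 2.6180, 3.1756, 3.6180, 3.9021]

With the vertex order [0, 1, 2, 3, 4, 5, 6, 7, 8, 9], the degrees are [2, 2, 2, 2, 2, 2, 1, 1, 2, 2], giving D = diag(2, 2, 2, 2, 2, 2, 1, 1, 2, 2) and L = D - A. The multiplicity of 0 as a Laplacian eigenvalue equals the number of connected components. There is one zero in the spectrum, matching the 1 component.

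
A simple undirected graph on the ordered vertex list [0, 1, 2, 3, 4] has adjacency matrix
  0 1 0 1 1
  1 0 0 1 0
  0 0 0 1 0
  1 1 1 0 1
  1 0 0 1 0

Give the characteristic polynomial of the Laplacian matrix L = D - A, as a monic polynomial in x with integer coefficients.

Reading degrees in the order [0, 1, 2, 3, 4] gives [3, 2, 1, 4, 2]; set D = diag(3, 2, 1, 4, 2) and form L = D - A. L has integer entries, so p(x) = det(xI - L) has integer coefficients. Expanding the determinant yields x^5 - 12x^4 + 49x^3 - 78x^2 + 40x. The coefficient of x^4 equals -trace(L) = -12, matching the sum of degrees. The eigenvalues sum to 12, which equals trace(L) = 2|E|. The largest eigenvalue, 5, is at most the vertex count 5.

x^5 - 12x^4 + 49x^3 - 78x^2 + 40x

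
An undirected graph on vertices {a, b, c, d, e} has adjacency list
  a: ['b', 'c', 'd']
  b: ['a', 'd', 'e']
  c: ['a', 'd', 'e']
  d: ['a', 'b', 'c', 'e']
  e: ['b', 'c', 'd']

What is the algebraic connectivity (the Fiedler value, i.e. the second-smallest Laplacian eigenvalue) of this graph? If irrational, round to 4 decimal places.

Reading degrees in the order [a, b, c, d, e] gives [3, 3, 3, 4, 3]; set D = diag(3, 3, 3, 4, 3) and form L = D - A. The smallest Laplacian eigenvalue is always 0. The next one, lambda_2 = 3, measures how hard the graph is to disconnect: larger values mean better connectivity. There is one zero in the spectrum, matching the 1 component. The eigenvalues sum to 16, which equals trace(L) = 2|E|.

3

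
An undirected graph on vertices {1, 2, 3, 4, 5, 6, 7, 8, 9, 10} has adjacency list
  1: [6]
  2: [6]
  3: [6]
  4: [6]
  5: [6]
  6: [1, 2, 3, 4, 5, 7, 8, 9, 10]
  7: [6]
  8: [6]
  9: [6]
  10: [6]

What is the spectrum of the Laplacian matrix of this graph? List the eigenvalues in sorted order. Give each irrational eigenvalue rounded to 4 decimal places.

[0, 1, 1, 1, 1, 1, 1, 1, 1, 10]

With the vertex order [1, 2, 3, 4, 5, 6, 7, 8, 9, 10], the degrees are [1, 1, 1, 1, 1, 9, 1, 1, 1, 1], giving D = diag(1, 1, 1, 1, 1, 9, 1, 1, 1, 1) and L = D - A. L is symmetric positive semidefinite, so every eigenvalue is real and nonnegative.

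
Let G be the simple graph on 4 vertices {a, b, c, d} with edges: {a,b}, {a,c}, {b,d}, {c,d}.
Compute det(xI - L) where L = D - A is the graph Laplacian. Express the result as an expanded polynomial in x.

Reading degrees in the order [a, b, c, d] gives [2, 2, 2, 2]; set D = diag(2, 2, 2, 2) and form L = D - A. Computing det(xI - L) by cofactor expansion (or equivalently via sum-over-permutations) gives x^4 - 8x^3 + 20x^2 - 16x. The constant term is 0 because L is singular (the all-ones vector lies in its kernel).

x^4 - 8x^3 + 20x^2 - 16x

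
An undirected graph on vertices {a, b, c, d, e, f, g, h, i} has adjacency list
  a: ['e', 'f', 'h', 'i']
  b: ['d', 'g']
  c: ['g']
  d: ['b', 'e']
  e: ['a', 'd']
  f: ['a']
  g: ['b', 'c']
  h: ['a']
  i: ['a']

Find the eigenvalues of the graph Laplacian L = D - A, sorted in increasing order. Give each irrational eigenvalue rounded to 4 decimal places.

Reading degrees in the order [a, b, c, d, e, f, g, h, i] gives [4, 2, 1, 2, 2, 1, 2, 1, 1]; set D = diag(4, 2, 1, 2, 2, 1, 2, 1, 1) and form L = D - A. Since every row of L sums to 0, the all-ones vector is in the kernel and 0 is an eigenvalue. The single zero eigenvalue shows the graph is connected. The largest eigenvalue, 5.0980, is at most the vertex count 9. The eigenvalues sum to 16, which equals trace(L) = 2|E|.

[0, 0.1487, 0.7169, 1, 1, 1.6629, 2.7405, 3.6330, 5.0980]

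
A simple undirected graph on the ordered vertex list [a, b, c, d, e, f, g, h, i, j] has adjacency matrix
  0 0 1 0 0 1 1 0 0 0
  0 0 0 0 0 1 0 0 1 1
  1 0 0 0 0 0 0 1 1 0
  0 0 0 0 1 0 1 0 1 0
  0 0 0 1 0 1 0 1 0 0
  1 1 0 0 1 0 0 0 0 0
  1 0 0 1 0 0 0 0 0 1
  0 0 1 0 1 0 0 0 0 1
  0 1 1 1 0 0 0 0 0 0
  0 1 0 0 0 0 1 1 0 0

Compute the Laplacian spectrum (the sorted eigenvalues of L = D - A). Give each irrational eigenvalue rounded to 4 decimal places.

Reading degrees in the order [a, b, c, d, e, f, g, h, i, j] gives [3, 3, 3, 3, 3, 3, 3, 3, 3, 3]; set D = diag(3, 3, 3, 3, 3, 3, 3, 3, 3, 3) and form L = D - A. Diagonalising L (or applying a numerical eigensolver to the 10x10 matrix) gives the spectrum above. The single zero eigenvalue shows the graph is connected. There is one zero in the spectrum, matching the 1 component.

[0, 2, 2, 2, 2, 2, 5, 5, 5, 5]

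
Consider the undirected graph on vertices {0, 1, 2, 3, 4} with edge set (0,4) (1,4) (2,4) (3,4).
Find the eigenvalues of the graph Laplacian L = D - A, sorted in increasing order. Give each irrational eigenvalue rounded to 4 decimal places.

With the vertex order [0, 1, 2, 3, 4], the degrees are [1, 1, 1, 1, 4], giving D = diag(1, 1, 1, 1, 4) and L = D - A. Diagonalising L (or applying a numerical eigensolver to the 5x5 matrix) gives the spectrum above. There is one zero in the spectrum, matching the 1 component.

[0, 1, 1, 1, 5]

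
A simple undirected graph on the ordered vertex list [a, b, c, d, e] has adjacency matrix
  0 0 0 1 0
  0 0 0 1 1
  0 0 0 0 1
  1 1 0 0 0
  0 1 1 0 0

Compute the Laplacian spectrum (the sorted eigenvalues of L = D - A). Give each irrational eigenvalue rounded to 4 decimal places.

[0, 0.3820, 1.3820, 2.6180, 3.6180]

Reading degrees in the order [a, b, c, d, e] gives [1, 2, 1, 2, 2]; set D = diag(1, 2, 1, 2, 2) and form L = D - A. L is symmetric positive semidefinite, so every eigenvalue is real and nonnegative. The eigenvalues sum to 8, which equals trace(L) = 2|E|. The largest eigenvalue, 3.6180, is at most the vertex count 5.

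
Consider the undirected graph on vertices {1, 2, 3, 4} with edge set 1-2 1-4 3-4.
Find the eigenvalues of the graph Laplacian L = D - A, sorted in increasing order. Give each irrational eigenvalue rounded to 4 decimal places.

With the vertex order [1, 2, 3, 4], the degrees are [2, 1, 1, 2], giving D = diag(2, 1, 1, 2) and L = D - A. L is symmetric positive semidefinite, so every eigenvalue is real and nonnegative. There is one zero in the spectrum, matching the 1 component.

[0, 0.5858, 2, 3.4142]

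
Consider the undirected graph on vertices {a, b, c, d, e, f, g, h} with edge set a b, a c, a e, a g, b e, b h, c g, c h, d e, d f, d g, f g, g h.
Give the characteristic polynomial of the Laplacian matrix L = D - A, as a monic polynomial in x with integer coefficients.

Reading degrees in the order [a, b, c, d, e, f, g, h] gives [4, 3, 3, 3, 3, 2, 5, 3]; set D = diag(4, 3, 3, 3, 3, 2, 5, 3) and form L = D - A. Computing det(xI - L) by cofactor expansion (or equivalently via sum-over-permutations) gives x^8 - 26x^7 + 280x^6 - 1614x^5 + 5357x^4 - 10188x^3 + 10219x^2 - 4144x. The coefficient of x^7 equals -trace(L) = -26, matching the sum of degrees. The largest eigenvalue, 6.4095, is at most the vertex count 8.

x^8 - 26x^7 + 280x^6 - 1614x^5 + 5357x^4 - 10188x^3 + 10219x^2 - 4144x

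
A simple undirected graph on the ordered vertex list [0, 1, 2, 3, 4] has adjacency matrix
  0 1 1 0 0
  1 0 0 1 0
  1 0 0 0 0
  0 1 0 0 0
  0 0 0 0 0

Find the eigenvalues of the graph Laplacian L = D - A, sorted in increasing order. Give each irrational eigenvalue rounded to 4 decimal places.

[0, 0, 0.5858, 2, 3.4142]

With the vertex order [0, 1, 2, 3, 4], the degrees are [2, 2, 1, 1, 0], giving D = diag(2, 2, 1, 1, 0) and L = D - A. The multiplicity of 0 as a Laplacian eigenvalue equals the number of connected components. The 2 zero eigenvalues correspond to the 2 connected components. There are 2 zeros in the spectrum, matching the 2 components. The eigenvalues sum to 6, which equals trace(L) = 2|E|.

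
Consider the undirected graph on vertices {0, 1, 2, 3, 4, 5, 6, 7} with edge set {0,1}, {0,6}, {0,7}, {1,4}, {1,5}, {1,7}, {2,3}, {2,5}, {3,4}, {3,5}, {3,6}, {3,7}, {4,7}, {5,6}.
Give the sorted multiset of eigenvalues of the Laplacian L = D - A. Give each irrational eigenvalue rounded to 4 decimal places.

[0, 1.4757, 2.2679, 3.2077, 4, 4.7923, 5.7321, 6.5243]

With the vertex order [0, 1, 2, 3, 4, 5, 6, 7], the degrees are [3, 4, 2, 5, 3, 4, 3, 4], giving D = diag(3, 4, 2, 5, 3, 4, 3, 4) and L = D - A. L is symmetric positive semidefinite, so every eigenvalue is real and nonnegative.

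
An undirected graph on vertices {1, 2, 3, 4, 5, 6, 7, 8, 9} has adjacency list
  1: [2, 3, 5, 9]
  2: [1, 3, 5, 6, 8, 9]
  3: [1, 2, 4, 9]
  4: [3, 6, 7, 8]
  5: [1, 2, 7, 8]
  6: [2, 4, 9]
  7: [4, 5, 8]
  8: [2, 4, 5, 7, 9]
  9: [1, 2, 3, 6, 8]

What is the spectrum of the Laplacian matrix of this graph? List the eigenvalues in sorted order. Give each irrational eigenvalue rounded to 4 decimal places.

Each diagonal entry of L is the vertex degree and each off-diagonal entry is -1 where an edge is present, 0 otherwise; in the order [1, 2, 3, 4, 5, 6, 7, 8, 9] the diagonal is [4, 6, 4, 4, 4, 3, 3, 5, 5]. Diagonalising L (or applying a numerical eigensolver to the 9x9 matrix) gives the spectrum above. The single zero eigenvalue shows the graph is connected. The eigenvalues sum to 38, which equals trace(L) = 2|E|.

[0, 2.0856, 2.5974, 3.6013, 4.8446, 5, 5.5883, 6.7974, 7.4853]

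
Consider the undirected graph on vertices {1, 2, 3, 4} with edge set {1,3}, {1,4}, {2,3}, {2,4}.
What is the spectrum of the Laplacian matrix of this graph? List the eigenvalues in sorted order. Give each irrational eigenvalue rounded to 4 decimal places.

Reading degrees in the order [1, 2, 3, 4] gives [2, 2, 2, 2]; set D = diag(2, 2, 2, 2) and form L = D - A. The multiplicity of 0 as a Laplacian eigenvalue equals the number of connected components. There is one zero in the spectrum, matching the 1 component.

[0, 2, 2, 4]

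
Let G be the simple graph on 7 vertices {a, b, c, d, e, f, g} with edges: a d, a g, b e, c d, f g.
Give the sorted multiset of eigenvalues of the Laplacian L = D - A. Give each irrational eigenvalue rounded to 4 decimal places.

Each diagonal entry of L is the vertex degree and each off-diagonal entry is -1 where an edge is present, 0 otherwise; in the order [a, b, c, d, e, f, g] the diagonal is [2, 1, 1, 2, 1, 1, 2]. L is symmetric positive semidefinite, so every eigenvalue is real and nonnegative. The 2 zero eigenvalues correspond to the 2 connected components. The eigenvalues sum to 10, which equals trace(L) = 2|E|.

[0, 0, 0.3820, 1.3820, 2, 2.6180, 3.6180]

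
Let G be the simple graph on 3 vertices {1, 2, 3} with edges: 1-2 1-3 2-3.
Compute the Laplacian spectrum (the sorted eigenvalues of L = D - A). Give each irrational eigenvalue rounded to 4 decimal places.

Reading degrees in the order [1, 2, 3] gives [2, 2, 2]; set D = diag(2, 2, 2) and form L = D - A. The multiplicity of 0 as a Laplacian eigenvalue equals the number of connected components. The single zero eigenvalue shows the graph is connected. The largest eigenvalue, 3, is at most the vertex count 3.

[0, 3, 3]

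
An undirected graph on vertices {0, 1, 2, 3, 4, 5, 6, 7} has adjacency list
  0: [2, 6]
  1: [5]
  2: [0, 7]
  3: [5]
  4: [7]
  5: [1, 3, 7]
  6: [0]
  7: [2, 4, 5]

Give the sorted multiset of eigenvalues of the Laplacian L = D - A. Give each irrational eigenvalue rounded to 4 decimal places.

Reading degrees in the order [0, 1, 2, 3, 4, 5, 6, 7] gives [2, 1, 2, 1, 1, 3, 1, 3]; set D = diag(2, 1, 2, 1, 1, 3, 1, 3) and form L = D - A. The multiplicity of 0 as a Laplacian eigenvalue equals the number of connected components. The single zero eigenvalue shows the graph is connected. The largest eigenvalue, 4.6412, is at most the vertex count 8. By the matrix-tree theorem the graph has (1/8) * product of the nonzero eigenvalues = 1 spanning tree.

[0, 0.2243, 0.5858, 1, 1.4108, 2.7237, 3.4142, 4.6412]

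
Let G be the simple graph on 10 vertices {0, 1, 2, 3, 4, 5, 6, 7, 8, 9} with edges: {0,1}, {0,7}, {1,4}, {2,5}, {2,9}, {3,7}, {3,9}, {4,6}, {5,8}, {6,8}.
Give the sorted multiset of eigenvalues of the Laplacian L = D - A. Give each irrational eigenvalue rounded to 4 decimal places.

[0, 0.3820, 0.3820, 1.3820, 1.3820, 2.6180, 2.6180, 3.6180, 3.6180, 4]

With the vertex order [0, 1, 2, 3, 4, 5, 6, 7, 8, 9], the degrees are [2, 2, 2, 2, 2, 2, 2, 2, 2, 2], giving D = diag(2, 2, 2, 2, 2, 2, 2, 2, 2, 2) and L = D - A. L is symmetric positive semidefinite, so every eigenvalue is real and nonnegative. The single zero eigenvalue shows the graph is connected. The eigenvalues sum to 20, which equals trace(L) = 2|E|. The largest eigenvalue, 4, is at most the vertex count 10.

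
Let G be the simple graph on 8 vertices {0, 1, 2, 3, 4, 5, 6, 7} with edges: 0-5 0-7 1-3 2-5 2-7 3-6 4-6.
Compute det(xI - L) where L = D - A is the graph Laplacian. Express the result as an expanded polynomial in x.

Each diagonal entry of L is the vertex degree and each off-diagonal entry is -1 where an edge is present, 0 otherwise; in the order [0, 1, 2, 3, 4, 5, 6, 7] the diagonal is [2, 1, 2, 2, 1, 2, 2, 2]. L has integer entries, so p(x) = det(xI - L) has integer coefficients. Expanding the determinant yields x^8 - 14x^7 + 78x^6 - 220x^5 + 328x^4 - 240x^3 + 64x^2. The coefficient of x^7 equals -trace(L) = -14, matching the sum of degrees. There are 2 zeros in the spectrum, matching the 2 components.

x^8 - 14x^7 + 78x^6 - 220x^5 + 328x^4 - 240x^3 + 64x^2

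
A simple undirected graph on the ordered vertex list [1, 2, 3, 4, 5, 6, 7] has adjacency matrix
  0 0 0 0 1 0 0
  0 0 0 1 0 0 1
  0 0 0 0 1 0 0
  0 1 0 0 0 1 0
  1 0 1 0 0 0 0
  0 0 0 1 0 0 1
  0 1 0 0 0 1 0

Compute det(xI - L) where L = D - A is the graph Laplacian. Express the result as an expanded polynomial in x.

Reading degrees in the order [1, 2, 3, 4, 5, 6, 7] gives [1, 2, 1, 2, 2, 2, 2]; set D = diag(1, 2, 1, 2, 2, 2, 2) and form L = D - A. The eigenvalues of L are [0, 0, 1, 2, 2, 3, 4]; the characteristic polynomial is the product of (x - lambda_i), which multiplies out to x^7 - 12x^6 + 55x^5 - 120x^4 + 124x^3 - 48x^2. Since p(0) = det(-L) = 0, x divides p(x).

x^7 - 12x^6 + 55x^5 - 120x^4 + 124x^3 - 48x^2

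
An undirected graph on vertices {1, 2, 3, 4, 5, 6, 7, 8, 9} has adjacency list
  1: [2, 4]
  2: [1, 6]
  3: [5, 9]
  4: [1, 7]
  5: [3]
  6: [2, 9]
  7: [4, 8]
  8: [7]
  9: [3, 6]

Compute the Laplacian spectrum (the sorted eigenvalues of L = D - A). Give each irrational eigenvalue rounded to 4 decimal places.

Each diagonal entry of L is the vertex degree and each off-diagonal entry is -1 where an edge is present, 0 otherwise; in the order [1, 2, 3, 4, 5, 6, 7, 8, 9] the diagonal is [2, 2, 2, 2, 1, 2, 2, 1, 2]. Since every row of L sums to 0, the all-ones vector is in the kernel and 0 is an eigenvalue. The single zero eigenvalue shows the graph is connected. The eigenvalues sum to 16, which equals trace(L) = 2|E|.

[0, 0.1206, 0.4679, 1, 1.6527, 2.3473, 3, 3.5321, 3.8794]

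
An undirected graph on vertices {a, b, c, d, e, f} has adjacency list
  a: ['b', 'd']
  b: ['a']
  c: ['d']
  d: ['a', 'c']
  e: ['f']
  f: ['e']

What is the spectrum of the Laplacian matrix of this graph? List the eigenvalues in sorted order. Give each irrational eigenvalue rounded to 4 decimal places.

Reading degrees in the order [a, b, c, d, e, f] gives [2, 1, 1, 2, 1, 1]; set D = diag(2, 1, 1, 2, 1, 1) and form L = D - A. L is symmetric positive semidefinite, so every eigenvalue is real and nonnegative. The 2 zero eigenvalues correspond to the 2 connected components. The largest eigenvalue, 3.4142, is at most the vertex count 6.

[0, 0, 0.5858, 2, 2, 3.4142]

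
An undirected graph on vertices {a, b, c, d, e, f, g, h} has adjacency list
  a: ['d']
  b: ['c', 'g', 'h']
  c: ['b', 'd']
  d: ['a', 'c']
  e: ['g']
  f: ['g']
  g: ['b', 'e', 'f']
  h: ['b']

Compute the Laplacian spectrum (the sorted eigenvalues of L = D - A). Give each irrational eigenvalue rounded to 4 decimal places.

Each diagonal entry of L is the vertex degree and each off-diagonal entry is -1 where an edge is present, 0 otherwise; in the order [a, b, c, d, e, f, g, h] the diagonal is [1, 3, 2, 2, 1, 1, 3, 1]. The multiplicity of 0 as a Laplacian eigenvalue equals the number of connected components.

[0, 0.2243, 0.5858, 1, 1.4108, 2.7237, 3.4142, 4.6412]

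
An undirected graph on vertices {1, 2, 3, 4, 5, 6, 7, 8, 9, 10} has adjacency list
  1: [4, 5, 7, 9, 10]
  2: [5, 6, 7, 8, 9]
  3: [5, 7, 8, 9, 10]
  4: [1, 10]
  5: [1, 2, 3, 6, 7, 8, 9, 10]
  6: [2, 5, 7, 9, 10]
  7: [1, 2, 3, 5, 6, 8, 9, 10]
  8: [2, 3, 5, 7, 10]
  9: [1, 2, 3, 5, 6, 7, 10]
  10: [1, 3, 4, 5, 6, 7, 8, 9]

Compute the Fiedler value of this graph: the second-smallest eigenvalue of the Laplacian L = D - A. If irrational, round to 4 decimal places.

1.7704

Each diagonal entry of L is the vertex degree and each off-diagonal entry is -1 where an edge is present, 0 otherwise; in the order [1, 2, 3, 4, 5, 6, 7, 8, 9, 10] the diagonal is [5, 5, 5, 2, 8, 5, 8, 5, 7, 8]. Computing the eigenvalues of L and sorting gives [0, 1.7704, 4.3085, 4.7291, 5.4686, 6.3153, 8.1561, 8.9537, 9, 9.2984]. The Fiedler value lambda_2 = 1.7704 is strictly positive, so the graph is connected. There is one zero in the spectrum, matching the 1 component. By the matrix-tree theorem the graph has (1/10) * product of the nonzero eigenvalues = 761337 spanning trees.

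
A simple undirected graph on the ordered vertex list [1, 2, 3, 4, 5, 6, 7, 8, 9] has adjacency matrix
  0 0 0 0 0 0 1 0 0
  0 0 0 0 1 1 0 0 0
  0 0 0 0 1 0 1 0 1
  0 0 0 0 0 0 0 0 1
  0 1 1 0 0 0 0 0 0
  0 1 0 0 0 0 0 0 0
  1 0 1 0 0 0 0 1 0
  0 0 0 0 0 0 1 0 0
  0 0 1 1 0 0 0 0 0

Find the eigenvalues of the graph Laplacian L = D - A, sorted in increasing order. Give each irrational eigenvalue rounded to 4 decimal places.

Reading degrees in the order [1, 2, 3, 4, 5, 6, 7, 8, 9] gives [1, 2, 3, 1, 2, 1, 3, 1, 2]; set D = diag(1, 2, 3, 1, 2, 1, 3, 1, 2) and form L = D - A. Since every row of L sums to 0, the all-ones vector is in the kernel and 0 is an eigenvalue. There is one zero in the spectrum, matching the 1 component. The eigenvalues sum to 16, which equals trace(L) = 2|E|.

[0, 0.2217, 0.3327, 1, 1.1923, 2.1071, 3, 3.4413, 4.7049]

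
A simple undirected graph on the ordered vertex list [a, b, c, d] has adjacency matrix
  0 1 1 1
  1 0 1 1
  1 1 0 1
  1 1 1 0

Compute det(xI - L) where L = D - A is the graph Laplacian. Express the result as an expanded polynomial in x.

Each diagonal entry of L is the vertex degree and each off-diagonal entry is -1 where an edge is present, 0 otherwise; in the order [a, b, c, d] the diagonal is [3, 3, 3, 3]. L has integer entries, so p(x) = det(xI - L) has integer coefficients. Expanding the determinant yields x^4 - 12x^3 + 48x^2 - 64x. Since p(0) = det(-L) = 0, x divides p(x).

x^4 - 12x^3 + 48x^2 - 64x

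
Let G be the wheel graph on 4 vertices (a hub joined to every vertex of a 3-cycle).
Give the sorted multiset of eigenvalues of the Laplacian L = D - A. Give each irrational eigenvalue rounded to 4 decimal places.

[0, 4, 4, 4]

The graph has 4 vertices and degree multiset [3, 3, 3, 3]; D is the diagonal matrix of degrees and L = D - A. Diagonalising L (or applying a numerical eigensolver to the 4x4 matrix) gives the spectrum above. The single zero eigenvalue shows the graph is connected. There is one zero in the spectrum, matching the 1 component.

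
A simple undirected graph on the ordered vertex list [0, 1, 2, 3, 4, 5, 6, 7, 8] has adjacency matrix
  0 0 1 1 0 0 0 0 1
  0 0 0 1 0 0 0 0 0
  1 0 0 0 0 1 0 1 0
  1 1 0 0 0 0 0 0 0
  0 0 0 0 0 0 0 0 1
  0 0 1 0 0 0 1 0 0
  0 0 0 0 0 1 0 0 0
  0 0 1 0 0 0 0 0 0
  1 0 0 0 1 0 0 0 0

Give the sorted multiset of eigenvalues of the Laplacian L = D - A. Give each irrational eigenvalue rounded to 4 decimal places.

Each diagonal entry of L is the vertex degree and each off-diagonal entry is -1 where an edge is present, 0 otherwise; in the order [0, 1, 2, 3, 4, 5, 6, 7, 8] the diagonal is [3, 1, 3, 2, 1, 2, 1, 1, 2]. Since every row of L sums to 0, the all-ones vector is in the kernel and 0 is an eigenvalue. The single zero eigenvalue shows the graph is connected. The eigenvalues sum to 16, which equals trace(L) = 2|E|.

[0, 0.2311, 0.3820, 0.6416, 1.6129, 2.2591, 2.6180, 3.5132, 4.7421]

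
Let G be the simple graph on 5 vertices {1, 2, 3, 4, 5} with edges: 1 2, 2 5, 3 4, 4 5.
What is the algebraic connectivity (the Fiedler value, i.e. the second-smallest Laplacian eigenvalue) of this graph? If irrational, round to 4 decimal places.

With the vertex order [1, 2, 3, 4, 5], the degrees are [1, 2, 1, 2, 2], giving D = diag(1, 2, 1, 2, 2) and L = D - A. The smallest Laplacian eigenvalue is always 0. The next one, lambda_2 = 0.3820, measures how hard the graph is to disconnect: larger values mean better connectivity. The largest eigenvalue, 3.6180, is at most the vertex count 5. By the matrix-tree theorem the graph has (1/5) * product of the nonzero eigenvalues = 1 spanning tree.

0.3820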